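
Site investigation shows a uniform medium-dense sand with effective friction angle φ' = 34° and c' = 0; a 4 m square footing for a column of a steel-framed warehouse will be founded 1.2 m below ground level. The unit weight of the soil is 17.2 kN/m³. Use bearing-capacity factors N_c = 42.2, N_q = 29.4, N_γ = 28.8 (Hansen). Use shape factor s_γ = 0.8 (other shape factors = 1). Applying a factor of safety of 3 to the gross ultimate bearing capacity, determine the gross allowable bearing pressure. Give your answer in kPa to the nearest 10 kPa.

q_all ≈ 470 kPa

Effective surcharge at the founding depth q = γ·D_f = 17.2 × 1.2 = 20.64 kPa.
q_ult = q·N_q + 0.5·γ·B·N_γ·s_γ
     = 20.64 × 29.4 + 0.5 × 17.2 × 4 × 28.8 × 0.8
     = 606.82 + 792.58 = 1399.4 kPa.
q_all = q_ult / FS = 1399.4 / 3 = 466.46 kPa.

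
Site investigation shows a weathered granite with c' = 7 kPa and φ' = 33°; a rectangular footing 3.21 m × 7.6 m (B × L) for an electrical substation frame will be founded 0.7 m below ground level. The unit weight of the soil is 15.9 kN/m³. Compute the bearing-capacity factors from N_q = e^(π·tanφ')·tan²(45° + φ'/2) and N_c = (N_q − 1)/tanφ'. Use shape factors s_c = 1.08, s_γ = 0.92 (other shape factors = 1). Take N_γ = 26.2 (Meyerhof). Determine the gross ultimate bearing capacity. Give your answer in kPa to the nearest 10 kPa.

q_ult ≈ 1200 kPa

tan33° = 0.6494, so N_q = e^(π×0.6494)·tan²(61.5°) = 7.692 × 3.392 = 26.09.
N_c = (26.09 − 1)/tan33° = 38.64.
Effective surcharge at the founding depth q = γ·D_f = 15.9 × 0.7 = 11.13 kPa.
q_ult = c·N_c·s_c + q·N_q + 0.5·γ·B·N_γ·s_γ
     = 7 × 38.638 × 1.08 + 11.13 × 26.092 + 0.5 × 15.9 × 3.21 × 26.2 × 0.92
     = 292.11 + 290.4 + 615.12 = 1197.6 kPa.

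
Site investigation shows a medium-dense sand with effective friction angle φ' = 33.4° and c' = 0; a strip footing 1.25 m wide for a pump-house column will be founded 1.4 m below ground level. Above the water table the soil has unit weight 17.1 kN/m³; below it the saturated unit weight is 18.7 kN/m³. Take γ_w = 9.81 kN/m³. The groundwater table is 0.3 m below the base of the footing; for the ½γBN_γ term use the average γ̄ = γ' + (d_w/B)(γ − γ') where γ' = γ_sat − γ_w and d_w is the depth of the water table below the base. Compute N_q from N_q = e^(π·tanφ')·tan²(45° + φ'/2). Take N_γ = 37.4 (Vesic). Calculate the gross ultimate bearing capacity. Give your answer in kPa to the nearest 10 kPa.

q_ult ≈ 910 kPa

tan33.4° = 0.6594, so N_q = e^(π×0.6594)·tan²(61.7°) = 7.937 × 3.449 = 27.38.
Effective surcharge at the founding depth q = γ·D_f = 17.1 × 1.4 = 23.94 kPa.
With d_w = 0.3 m < B, γ̄ = 8.89 + (0.3/1.25) × (17.1 − 8.89) = 10.86 kN/m³.
q_ult = q·N_q + 0.5·γ·B·N_γ
     = 23.94 × 27.375 + 0.5 × 10.86 × 1.25 × 37.4
     = 655.36 + 253.86 = 909.23 kPa.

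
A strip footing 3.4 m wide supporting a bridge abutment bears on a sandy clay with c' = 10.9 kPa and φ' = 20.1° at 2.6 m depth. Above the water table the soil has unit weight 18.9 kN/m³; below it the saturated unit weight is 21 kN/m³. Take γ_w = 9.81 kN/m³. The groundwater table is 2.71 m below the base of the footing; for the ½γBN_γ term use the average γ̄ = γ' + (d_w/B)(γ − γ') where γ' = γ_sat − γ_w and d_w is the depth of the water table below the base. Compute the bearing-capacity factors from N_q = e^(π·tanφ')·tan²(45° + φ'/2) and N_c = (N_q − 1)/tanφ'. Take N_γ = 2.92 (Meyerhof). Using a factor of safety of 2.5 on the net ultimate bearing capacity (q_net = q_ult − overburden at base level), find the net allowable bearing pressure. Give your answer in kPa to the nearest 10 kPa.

q_all(net) ≈ 210 kPa

N_q = e^(π·tan20.1°)·tan²(55.05°) = 6.46; N_c = (N_q − 1)/tanφ' = 14.93.
Effective surcharge at the founding depth q = γ·D_f = 18.9 × 2.6 = 49.14 kPa.
With d_w = 2.71 m < B, γ̄ = 11.19 + (2.71/3.4) × (18.9 − 11.19) = 17.335 kN/m³.
q_ult = c·N_c + q·N_q + 0.5·γ·B·N_γ
     = 10.9 × 14.929 + 49.14 × 6.4633 + 0.5 × 17.335 × 3.4 × 2.92
     = 162.73 + 317.6 + 86.053 = 566.38 kPa.
q_net = 566.38 − 49.14 = 517.24 kPa.
q_all(net) = 517.24 / 2.5 = 206.9 kPa.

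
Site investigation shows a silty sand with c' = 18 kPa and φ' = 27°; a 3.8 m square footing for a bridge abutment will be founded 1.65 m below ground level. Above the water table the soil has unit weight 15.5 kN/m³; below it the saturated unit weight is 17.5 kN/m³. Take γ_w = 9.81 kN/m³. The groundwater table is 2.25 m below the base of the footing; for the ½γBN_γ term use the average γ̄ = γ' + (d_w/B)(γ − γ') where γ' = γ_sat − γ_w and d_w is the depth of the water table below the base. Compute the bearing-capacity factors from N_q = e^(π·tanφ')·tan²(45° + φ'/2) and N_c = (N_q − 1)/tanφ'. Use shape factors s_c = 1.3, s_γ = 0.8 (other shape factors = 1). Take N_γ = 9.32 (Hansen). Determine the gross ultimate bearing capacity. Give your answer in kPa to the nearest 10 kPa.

tan27° = 0.5095, so N_q = e^(π×0.5095)·tan²(58.5°) = 4.957 × 2.663 = 13.2.
N_c = (13.2 − 1)/tan27° = 23.94.
q = γ·D_f = 15.5 × 1.65 = 25.575 kPa.
γ' = 7.69 kN/m³; averaging over the depth B below the base, γ̄ = γ' + (d_w/B)(γ − γ') = 12.314 kN/m³.
c·N_c·s_c = 18 × 23.942 × 1.3 = 560.25 kPa
q·N_q = 25.575 × 13.199 = 337.57 kPa
0.5·γ·B·N_γ·s_γ = 0.5 × 12.314 × 3.8 × 9.32 × 0.8 = 174.45 kPa
q_ult = 560.25 + 337.57 + 174.45 = 1072.3 kPa.

q_ult ≈ 1070 kPa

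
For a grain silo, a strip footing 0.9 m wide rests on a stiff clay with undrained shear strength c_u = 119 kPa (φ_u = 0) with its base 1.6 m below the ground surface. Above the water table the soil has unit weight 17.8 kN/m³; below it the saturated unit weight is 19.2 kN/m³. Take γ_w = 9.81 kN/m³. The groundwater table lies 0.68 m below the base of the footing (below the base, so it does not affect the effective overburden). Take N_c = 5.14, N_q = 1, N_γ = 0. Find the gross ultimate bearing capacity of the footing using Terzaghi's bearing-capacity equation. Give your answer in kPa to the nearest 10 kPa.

q_ult ≈ 640 kPa

Overburden at base level: q = 17.8 × 1.6 = 28.48 kPa.
Cohesion term c·N_c = 119 × 5.14 = 611.66 kPa; surcharge term q·N_q = 28.48 × 1 = 28.48 kPa.
q_ult = 611.66 + 28.48 = 640.14 kPa.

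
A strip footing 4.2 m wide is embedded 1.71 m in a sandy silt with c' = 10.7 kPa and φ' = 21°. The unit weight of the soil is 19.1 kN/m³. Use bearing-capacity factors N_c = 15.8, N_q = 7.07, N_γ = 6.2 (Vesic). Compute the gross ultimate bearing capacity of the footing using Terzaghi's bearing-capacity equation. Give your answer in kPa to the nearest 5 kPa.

q = γ·D_f = 19.1 × 1.71 = 32.661 kPa.
c·N_c = 10.7 × 15.8 = 169.06 kPa
q·N_q = 32.661 × 7.07 = 230.91 kPa
0.5·γ·B·N_γ = 0.5 × 19.1 × 4.2 × 6.2 = 248.68 kPa
q_ult = 169.06 + 230.91 + 248.68 = 648.66 kPa.

q_ult ≈ 650 kPa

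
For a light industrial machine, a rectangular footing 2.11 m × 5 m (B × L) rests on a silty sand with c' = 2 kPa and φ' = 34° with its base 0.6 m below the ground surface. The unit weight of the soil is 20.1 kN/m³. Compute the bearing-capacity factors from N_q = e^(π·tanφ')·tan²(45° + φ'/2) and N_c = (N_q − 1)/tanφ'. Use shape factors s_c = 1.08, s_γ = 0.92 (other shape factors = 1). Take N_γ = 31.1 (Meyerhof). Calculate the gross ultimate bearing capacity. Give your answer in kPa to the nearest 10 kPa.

tan34° = 0.6745, so N_q = e^(π×0.6745)·tan²(62°) = 8.323 × 3.537 = 29.44.
N_c = (29.44 − 1)/tan34° = 42.16.
q = γ·D_f = 20.1 × 0.6 = 12.06 kPa.
c·N_c·s_c = 2 × 42.164 × 1.08 = 91.074 kPa
q·N_q = 12.06 × 29.44 = 355.04 kPa
0.5·γ·B·N_γ·s_γ = 0.5 × 20.1 × 2.11 × 31.1 × 0.92 = 606.73 kPa
q_ult = 91.074 + 355.04 + 606.73 = 1052.8 kPa.

q_ult ≈ 1050 kPa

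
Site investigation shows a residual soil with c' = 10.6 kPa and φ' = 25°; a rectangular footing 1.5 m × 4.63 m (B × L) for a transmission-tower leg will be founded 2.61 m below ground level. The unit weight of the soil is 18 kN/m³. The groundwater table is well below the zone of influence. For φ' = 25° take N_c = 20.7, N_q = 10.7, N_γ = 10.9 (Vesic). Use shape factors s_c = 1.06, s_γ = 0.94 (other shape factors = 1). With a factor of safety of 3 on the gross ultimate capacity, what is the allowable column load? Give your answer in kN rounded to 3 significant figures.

P_all ≈ 2020 kN

q = γ·D_f = 18 × 2.61 = 46.98 kPa.
c·N_c·s_c = 10.6 × 20.7 × 1.06 = 232.59 kPa
q·N_q = 46.98 × 10.7 = 502.69 kPa
0.5·γ·B·N_γ·s_γ = 0.5 × 18 × 1.5 × 10.9 × 0.94 = 138.32 kPa
q_ult = 232.59 + 502.69 + 138.32 = 873.59 kPa.
Gross allowable pressure q_all = 873.59 / 3 = 291.2 kPa.
Footing area = 6.945 m², so allowable column load = 291.2 × 6.945 = 2022.4 kN.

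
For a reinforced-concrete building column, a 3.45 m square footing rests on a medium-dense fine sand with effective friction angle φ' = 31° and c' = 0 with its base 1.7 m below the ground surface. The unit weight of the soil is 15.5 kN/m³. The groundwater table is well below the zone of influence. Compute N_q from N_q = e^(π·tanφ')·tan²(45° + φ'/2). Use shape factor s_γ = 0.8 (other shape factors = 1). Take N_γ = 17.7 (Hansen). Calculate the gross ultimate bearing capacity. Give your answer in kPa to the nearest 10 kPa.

tan31° = 0.6009, so N_q = e^(π×0.6009)·tan²(60.5°) = 6.604 × 3.124 = 20.63.
q = γ·D_f = 15.5 × 1.7 = 26.35 kPa.
q·N_q = 26.35 × 20.631 = 543.62 kPa
0.5·γ·B·N_γ·s_γ = 0.5 × 15.5 × 3.45 × 17.7 × 0.8 = 378.6 kPa
q_ult = 543.62 + 378.6 = 922.22 kPa.

q_ult ≈ 920 kPa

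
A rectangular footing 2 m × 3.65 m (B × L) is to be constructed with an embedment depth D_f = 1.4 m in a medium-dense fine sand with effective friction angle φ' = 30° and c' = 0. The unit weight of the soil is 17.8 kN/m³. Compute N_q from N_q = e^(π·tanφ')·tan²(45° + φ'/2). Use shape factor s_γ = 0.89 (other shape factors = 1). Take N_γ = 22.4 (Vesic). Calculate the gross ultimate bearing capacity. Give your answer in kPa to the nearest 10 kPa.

tan30° = 0.5774, so N_q = e^(π×0.5774)·tan²(60°) = 6.134 × 3.0 = 18.4.
Effective surcharge at the founding depth q = γ·D_f = 17.8 × 1.4 = 24.92 kPa.
q_ult = q·N_q + 0.5·γ·B·N_γ·s_γ
     = 24.92 × 18.401 + 0.5 × 17.8 × 2 × 22.4 × 0.89
     = 458.56 + 354.86 = 813.42 kPa.

q_ult ≈ 810 kPa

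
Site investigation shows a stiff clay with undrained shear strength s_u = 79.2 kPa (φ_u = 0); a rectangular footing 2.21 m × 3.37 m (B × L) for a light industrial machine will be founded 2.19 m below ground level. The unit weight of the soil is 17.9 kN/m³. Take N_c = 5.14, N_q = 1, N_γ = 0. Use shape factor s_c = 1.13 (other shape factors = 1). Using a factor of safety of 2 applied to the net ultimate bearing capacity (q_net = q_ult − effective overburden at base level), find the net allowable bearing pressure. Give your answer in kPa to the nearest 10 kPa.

q_all(net) ≈ 230 kPa

Overburden at base level: q = 17.9 × 2.19 = 39.201 kPa.
Cohesion term c·N_c·s_c = 79.2 × 5.14 × 1.13 = 460.01 kPa; surcharge term q·N_q = 39.201 × 1 = 39.201 kPa.
q_ult = 460.01 + 39.201 = 499.21 kPa.
Net ultimate: q_net = 499.21 − 39.201 = 460.01 kPa.
q_all(net) = 460.01 / 2 = 230 kPa.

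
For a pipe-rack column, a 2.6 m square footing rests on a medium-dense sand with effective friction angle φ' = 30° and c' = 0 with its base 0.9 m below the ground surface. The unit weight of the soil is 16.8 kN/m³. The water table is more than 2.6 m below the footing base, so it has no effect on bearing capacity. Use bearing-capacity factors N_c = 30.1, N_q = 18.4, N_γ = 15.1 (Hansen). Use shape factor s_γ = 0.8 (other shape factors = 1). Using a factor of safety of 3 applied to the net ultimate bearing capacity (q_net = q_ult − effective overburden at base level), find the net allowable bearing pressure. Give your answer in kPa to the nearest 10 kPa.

Overburden at base level: q = 16.8 × 0.9 = 15.12 kPa.
Surcharge term q·N_q = 15.12 × 18.4 = 278.21 kPa; self-weight term 0.5·γ·B·N_γ·s_γ = 0.5 × 16.8 × 2.6 × 15.1 × 0.8 = 263.83 kPa.
q_ult = 278.21 + 263.83 = 542.04 kPa.
Net ultimate: q_net = 542.04 − 15.12 = 526.92 kPa.
q_all(net) = 526.92 / 3 = 175.64 kPa.

q_all(net) ≈ 180 kPa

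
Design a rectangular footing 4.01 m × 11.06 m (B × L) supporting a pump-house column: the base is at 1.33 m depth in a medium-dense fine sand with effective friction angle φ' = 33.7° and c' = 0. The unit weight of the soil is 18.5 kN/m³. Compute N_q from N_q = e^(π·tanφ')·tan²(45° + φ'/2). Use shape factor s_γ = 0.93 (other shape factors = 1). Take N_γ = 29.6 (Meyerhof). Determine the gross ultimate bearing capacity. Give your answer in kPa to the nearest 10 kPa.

q_ult ≈ 1720 kPa

tan33.7° = 0.6669, so N_q = e^(π×0.6669)·tan²(61.85°) = 8.127 × 3.493 = 28.39.
q = γ·D_f = 18.5 × 1.33 = 24.605 kPa.
q·N_q = 24.605 × 28.386 = 698.43 kPa
0.5·γ·B·N_γ·s_γ = 0.5 × 18.5 × 4.01 × 29.6 × 0.93 = 1021.1 kPa
q_ult = 698.43 + 1021.1 = 1719.5 kPa.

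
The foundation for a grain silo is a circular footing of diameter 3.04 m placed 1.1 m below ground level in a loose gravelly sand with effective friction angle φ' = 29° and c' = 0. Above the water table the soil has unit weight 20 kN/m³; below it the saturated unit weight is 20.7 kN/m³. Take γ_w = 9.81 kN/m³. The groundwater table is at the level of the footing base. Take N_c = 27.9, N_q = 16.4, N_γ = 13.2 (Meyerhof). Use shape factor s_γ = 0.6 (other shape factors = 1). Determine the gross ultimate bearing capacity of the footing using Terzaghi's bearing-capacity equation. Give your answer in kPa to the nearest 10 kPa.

q_ult ≈ 490 kPa

q = γ·D_f = 20 × 1.1 = 22 kPa.
For the ½γBN_γ term take γ' = 20.7 − 9.81 = 10.89 kN/m³ (soil below base is submerged).
q·N_q = 22 × 16.4 = 360.8 kPa
0.5·γ·B·N_γ·s_γ = 0.5 × 10.89 × 3.04 × 13.2 × 0.6 = 131.1 kPa
q_ult = 360.8 + 131.1 = 491.9 kPa.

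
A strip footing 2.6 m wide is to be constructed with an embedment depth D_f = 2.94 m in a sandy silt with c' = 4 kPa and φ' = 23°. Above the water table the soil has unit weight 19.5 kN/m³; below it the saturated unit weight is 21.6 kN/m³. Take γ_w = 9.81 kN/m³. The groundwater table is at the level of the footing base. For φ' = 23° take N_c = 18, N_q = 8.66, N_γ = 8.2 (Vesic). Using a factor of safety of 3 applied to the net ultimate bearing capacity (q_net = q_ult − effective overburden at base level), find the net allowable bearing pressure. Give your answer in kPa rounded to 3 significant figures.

q_all(net) ≈ 212 kPa

q = γ·D_f = 19.5 × 2.94 = 57.33 kPa.
For the ½γBN_γ term take γ' = 21.6 − 9.81 = 11.79 kN/m³ (soil below base is submerged).
c·N_c = 4 × 18 = 72 kPa
q·N_q = 57.33 × 8.66 = 496.48 kPa
0.5·γ·B·N_γ = 0.5 × 11.79 × 2.6 × 8.2 = 125.68 kPa
q_ult = 72 + 496.48 + 125.68 = 694.16 kPa.
Net ultimate: q_net = 694.16 − 57.33 = 636.83 kPa.
q_all(net) = 636.83 / 3 = 212.28 kPa.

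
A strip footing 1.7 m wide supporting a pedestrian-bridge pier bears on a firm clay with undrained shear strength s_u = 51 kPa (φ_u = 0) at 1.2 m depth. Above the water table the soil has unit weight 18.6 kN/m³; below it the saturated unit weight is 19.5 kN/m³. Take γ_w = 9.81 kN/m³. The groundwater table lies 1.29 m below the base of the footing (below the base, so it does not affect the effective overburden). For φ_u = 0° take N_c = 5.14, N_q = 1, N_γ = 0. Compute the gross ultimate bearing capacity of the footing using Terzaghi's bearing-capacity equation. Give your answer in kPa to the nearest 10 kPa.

q = γ·D_f = 18.6 × 1.2 = 22.32 kPa.
c·N_c = 51 × 5.14 = 262.14 kPa
q·N_q = 22.32 × 1 = 22.32 kPa
q_ult = 262.14 + 22.32 = 284.46 kPa.

q_ult ≈ 280 kPa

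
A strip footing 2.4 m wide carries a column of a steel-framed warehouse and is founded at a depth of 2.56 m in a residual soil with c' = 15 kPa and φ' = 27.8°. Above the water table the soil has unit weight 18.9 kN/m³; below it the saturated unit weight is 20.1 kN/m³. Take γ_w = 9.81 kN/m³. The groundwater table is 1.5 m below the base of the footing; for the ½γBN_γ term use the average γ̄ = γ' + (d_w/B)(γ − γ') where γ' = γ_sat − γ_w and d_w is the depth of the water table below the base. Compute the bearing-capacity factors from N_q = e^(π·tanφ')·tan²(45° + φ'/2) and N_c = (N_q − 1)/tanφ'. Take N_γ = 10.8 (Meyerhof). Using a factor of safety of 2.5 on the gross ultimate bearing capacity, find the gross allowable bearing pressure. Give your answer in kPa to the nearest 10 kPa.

N_q = e^(π·tan27.8°)·tan²(58.9°) = 14.4; N_c = (N_q − 1)/tanφ' = 25.42.
Overburden at base level: q = 18.9 × 2.56 = 48.384 kPa.
The water table is 1.5 m below the base (< B = 2.4 m), so the ½γBN_γ term uses γ̄ = γ' + (d_w/B)(γ − γ') = 10.29 + (1.5/2.4)(18.9 − 10.29) = 15.671 kN/m³.
Cohesion term c·N_c = 15 × 25.416 = 381.24 kPa; surcharge term q·N_q = 48.384 × 14.4 = 696.75 kPa; self-weight term 0.5·γ·B·N_γ = 0.5 × 15.671 × 2.4 × 10.8 = 203.1 kPa.
q_ult = 381.24 + 696.75 + 203.1 = 1281.1 kPa.
q_all = 1281.1 / 2.5 = 512.44 kPa.

q_all ≈ 510 kPa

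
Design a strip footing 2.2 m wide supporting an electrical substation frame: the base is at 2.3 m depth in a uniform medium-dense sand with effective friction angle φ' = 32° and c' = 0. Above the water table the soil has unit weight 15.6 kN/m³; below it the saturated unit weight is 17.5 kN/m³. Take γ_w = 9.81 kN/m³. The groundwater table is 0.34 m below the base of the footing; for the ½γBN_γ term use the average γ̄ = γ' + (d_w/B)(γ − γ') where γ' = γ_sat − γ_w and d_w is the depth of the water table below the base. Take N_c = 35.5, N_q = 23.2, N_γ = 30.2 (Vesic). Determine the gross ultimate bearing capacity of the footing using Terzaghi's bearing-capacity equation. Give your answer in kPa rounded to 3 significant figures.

q = γ·D_f = 15.6 × 2.3 = 35.88 kPa.
γ' = 7.69 kN/m³; averaging over the depth B below the base, γ̄ = γ' + (d_w/B)(γ − γ') = 8.9125 kN/m³.
q·N_q = 35.88 × 23.2 = 832.42 kPa
0.5·γ·B·N_γ = 0.5 × 8.9125 × 2.2 × 30.2 = 296.07 kPa
q_ult = 832.42 + 296.07 = 1128.5 kPa.

q_ult ≈ 1130 kPa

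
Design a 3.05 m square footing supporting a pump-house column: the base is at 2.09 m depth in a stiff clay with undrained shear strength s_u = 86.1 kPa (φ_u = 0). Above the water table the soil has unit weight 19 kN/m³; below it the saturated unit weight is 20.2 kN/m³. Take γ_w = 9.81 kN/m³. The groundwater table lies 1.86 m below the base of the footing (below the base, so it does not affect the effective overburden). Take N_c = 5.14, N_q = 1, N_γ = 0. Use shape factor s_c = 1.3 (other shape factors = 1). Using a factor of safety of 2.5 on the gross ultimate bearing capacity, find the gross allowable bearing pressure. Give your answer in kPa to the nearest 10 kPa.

Effective surcharge at the founding depth q = γ·D_f = 19 × 2.09 = 39.71 kPa.
q_ult = c·N_c·s_c + q·N_q
     = 86.1 × 5.14 × 1.3 + 39.71 × 1
     = 575.32 + 39.71 = 615.03 kPa.
q_all = 615.03 / 2.5 = 246.01 kPa.

q_all ≈ 250 kPa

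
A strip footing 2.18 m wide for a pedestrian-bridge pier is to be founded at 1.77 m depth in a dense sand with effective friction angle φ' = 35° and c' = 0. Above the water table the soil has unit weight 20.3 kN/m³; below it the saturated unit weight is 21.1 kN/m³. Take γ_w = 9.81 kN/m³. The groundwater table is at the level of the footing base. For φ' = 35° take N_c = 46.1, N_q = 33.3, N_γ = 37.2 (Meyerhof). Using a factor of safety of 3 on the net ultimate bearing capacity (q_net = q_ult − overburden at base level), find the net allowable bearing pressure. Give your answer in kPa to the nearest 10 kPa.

q_all(net) ≈ 540 kPa

Overburden at base level: q = 20.3 × 1.77 = 35.931 kPa.
Below the base the soil is submerged, so the ½γBN_γ term uses γ' = 21.1 − 9.81 = 11.29 kN/m³.
Surcharge term q·N_q = 35.931 × 33.3 = 1196.5 kPa; self-weight term 0.5·γ·B·N_γ = 0.5 × 11.29 × 2.18 × 37.2 = 457.79 kPa.
q_ult = 1196.5 + 457.79 = 1654.3 kPa.
q_net = 1654.3 − 35.931 = 1618.4 kPa.
q_all(net) = 1618.4 / 3 = 539.45 kPa.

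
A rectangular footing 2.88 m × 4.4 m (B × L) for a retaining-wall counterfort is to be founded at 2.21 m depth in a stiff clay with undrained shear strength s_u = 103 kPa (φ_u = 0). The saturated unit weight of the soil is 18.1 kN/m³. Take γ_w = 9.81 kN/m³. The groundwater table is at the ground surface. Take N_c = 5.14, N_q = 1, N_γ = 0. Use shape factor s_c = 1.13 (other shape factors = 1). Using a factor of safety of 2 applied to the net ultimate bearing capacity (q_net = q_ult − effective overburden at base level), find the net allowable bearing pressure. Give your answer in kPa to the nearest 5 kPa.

With the water table at the surface the whole profile is submerged: γ' = 18.1 − 9.81 = 8.29 kN/m³, so q = γ'·D_f = 18.321 kPa.
q_ult = c·N_c·s_c + q·N_q
     = 103 × 5.14 × 1.13 + 18.321 × 1
     = 598.24 + 18.321 = 616.57 kPa.
Net ultimate: q_net = 616.57 − 18.321 = 598.24 kPa.
q_all(net) = 598.24 / 2 = 299.12 kPa.

q_all(net) ≈ 300 kPa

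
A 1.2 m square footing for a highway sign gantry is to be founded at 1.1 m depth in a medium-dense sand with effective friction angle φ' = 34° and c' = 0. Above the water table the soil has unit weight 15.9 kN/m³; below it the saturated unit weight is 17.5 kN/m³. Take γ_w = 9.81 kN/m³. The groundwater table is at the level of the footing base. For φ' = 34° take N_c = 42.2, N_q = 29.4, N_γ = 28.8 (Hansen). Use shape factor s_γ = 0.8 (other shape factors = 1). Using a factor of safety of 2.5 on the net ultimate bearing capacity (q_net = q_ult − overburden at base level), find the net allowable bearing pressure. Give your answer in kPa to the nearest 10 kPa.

Effective surcharge at the founding depth q = γ·D_f = 15.9 × 1.1 = 17.49 kPa.
The water table coincides with the base, so in the self-weight term γ → γ' = 7.69 kN/m³.
q_ult = q·N_q + 0.5·γ·B·N_γ·s_γ
     = 17.49 × 29.4 + 0.5 × 7.69 × 1.2 × 28.8 × 0.8
     = 514.21 + 106.31 = 620.51 kPa.
q_net = 620.51 − 17.49 = 603.02 kPa.
q_all(net) = 603.02 / 2.5 = 241.21 kPa.

q_all(net) ≈ 240 kPa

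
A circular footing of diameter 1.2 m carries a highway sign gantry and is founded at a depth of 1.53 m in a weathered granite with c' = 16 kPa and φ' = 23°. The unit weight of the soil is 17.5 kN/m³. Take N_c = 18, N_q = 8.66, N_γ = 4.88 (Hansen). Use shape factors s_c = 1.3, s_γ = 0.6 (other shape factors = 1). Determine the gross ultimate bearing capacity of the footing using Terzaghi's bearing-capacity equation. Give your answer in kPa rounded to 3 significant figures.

q_ult ≈ 637 kPa

q = γ·D_f = 17.5 × 1.53 = 26.775 kPa.
c·N_c·s_c = 16 × 18 × 1.3 = 374.4 kPa
q·N_q = 26.775 × 8.66 = 231.87 kPa
0.5·γ·B·N_γ·s_γ = 0.5 × 17.5 × 1.2 × 4.88 × 0.6 = 30.744 kPa
q_ult = 374.4 + 231.87 + 30.744 = 637.02 kPa.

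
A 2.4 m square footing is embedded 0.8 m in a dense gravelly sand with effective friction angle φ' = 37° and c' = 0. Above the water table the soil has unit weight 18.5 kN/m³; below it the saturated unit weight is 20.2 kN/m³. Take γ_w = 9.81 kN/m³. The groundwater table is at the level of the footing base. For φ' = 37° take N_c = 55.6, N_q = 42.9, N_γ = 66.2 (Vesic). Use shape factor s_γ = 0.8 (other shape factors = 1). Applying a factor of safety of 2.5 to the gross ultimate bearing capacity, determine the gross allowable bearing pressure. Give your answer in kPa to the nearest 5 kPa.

q_all ≈ 520 kPa

Overburden at base level: q = 18.5 × 0.8 = 14.8 kPa.
Below the base the soil is submerged, so the ½γBN_γ term uses γ' = 20.2 − 9.81 = 10.39 kN/m³.
Surcharge term q·N_q = 14.8 × 42.9 = 634.92 kPa; self-weight term 0.5·γ·B·N_γ·s_γ = 0.5 × 10.39 × 2.4 × 66.2 × 0.8 = 660.31 kPa.
q_ult = 634.92 + 660.31 = 1295.2 kPa.
q_all = q_ult / FS = 1295.2 / 2.5 = 518.09 kPa.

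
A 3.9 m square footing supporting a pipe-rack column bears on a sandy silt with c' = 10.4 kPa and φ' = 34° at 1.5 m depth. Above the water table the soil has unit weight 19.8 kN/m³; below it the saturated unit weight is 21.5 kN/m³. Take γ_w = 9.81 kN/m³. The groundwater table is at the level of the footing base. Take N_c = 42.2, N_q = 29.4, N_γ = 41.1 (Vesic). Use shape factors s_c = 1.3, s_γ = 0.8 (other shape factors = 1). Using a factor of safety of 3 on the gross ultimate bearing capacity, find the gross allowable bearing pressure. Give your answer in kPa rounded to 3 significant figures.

Effective surcharge at the founding depth q = γ·D_f = 19.8 × 1.5 = 29.7 kPa.
The water table coincides with the base, so in the self-weight term γ → γ' = 11.69 kN/m³.
q_ult = c·N_c·s_c + q·N_q + 0.5·γ·B·N_γ·s_γ
     = 10.4 × 42.2 × 1.3 + 29.7 × 29.4 + 0.5 × 11.69 × 3.9 × 41.1 × 0.8
     = 570.54 + 873.18 + 749.52 = 2193.2 kPa.
q_all = 2193.2 / 3 = 731.08 kPa.

q_all ≈ 731 kPa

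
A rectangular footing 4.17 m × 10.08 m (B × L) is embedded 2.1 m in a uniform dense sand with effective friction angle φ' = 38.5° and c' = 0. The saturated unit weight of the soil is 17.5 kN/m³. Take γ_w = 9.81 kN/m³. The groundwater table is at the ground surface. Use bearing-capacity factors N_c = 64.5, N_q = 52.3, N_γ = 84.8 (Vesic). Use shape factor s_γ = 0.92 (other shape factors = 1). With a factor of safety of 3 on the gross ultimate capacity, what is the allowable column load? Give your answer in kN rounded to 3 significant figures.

P_all ≈ 29400 kN

Water table at ground surface, so effective unit weight γ' = 17.5 − 9.81 = 7.69 kN/m³ is used throughout; overburden q = 7.69 × 2.1 = 16.149 kPa; the same γ' applies in the ½γBN_γ term.
Surcharge term q·N_q = 16.149 × 52.3 = 844.59 kPa; self-weight term 0.5·γ·B·N_γ·s_γ = 0.5 × 7.69 × 4.17 × 84.8 × 0.92 = 1250.9 kPa.
q_ult = 844.59 + 1250.9 = 2095.5 kPa.
Gross allowable pressure q_all = 2095.5 / 3 = 698.49 kPa.
Footing area = 42.0336 m², so allowable column load = 698.49 × 42.0336 = 29360 kN.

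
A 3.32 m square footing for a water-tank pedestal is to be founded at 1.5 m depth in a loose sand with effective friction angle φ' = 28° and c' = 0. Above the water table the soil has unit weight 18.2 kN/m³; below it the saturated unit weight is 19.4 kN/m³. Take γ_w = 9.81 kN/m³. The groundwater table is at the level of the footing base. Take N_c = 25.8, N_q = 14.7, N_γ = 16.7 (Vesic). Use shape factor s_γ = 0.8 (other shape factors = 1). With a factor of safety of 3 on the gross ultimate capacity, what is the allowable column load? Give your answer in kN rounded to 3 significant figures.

P_all ≈ 2260 kN

q = γ·D_f = 18.2 × 1.5 = 27.3 kPa.
For the ½γBN_γ term take γ' = 19.4 − 9.81 = 9.59 kN/m³ (soil below base is submerged).
q·N_q = 27.3 × 14.7 = 401.31 kPa
0.5·γ·B·N_γ·s_γ = 0.5 × 9.59 × 3.32 × 16.7 × 0.8 = 212.68 kPa
q_ult = 401.31 + 212.68 = 613.99 kPa.
Gross allowable pressure q_all = 613.99 / 3 = 204.66 kPa.
Footing area = 11.0224 m², so allowable column load = 204.66 × 11.0224 = 2255.9 kN.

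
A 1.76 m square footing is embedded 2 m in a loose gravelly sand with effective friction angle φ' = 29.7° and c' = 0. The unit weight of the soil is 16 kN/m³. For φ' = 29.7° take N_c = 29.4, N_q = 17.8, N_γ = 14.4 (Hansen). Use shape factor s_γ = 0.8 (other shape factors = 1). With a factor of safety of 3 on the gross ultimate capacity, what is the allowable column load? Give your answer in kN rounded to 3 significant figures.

P_all ≈ 756 kN

q = γ·D_f = 16 × 2 = 32 kPa.
q·N_q = 32 × 17.8 = 569.6 kPa
0.5·γ·B·N_γ·s_γ = 0.5 × 16 × 1.76 × 14.4 × 0.8 = 162.2 kPa
q_ult = 569.6 + 162.2 = 731.8 kPa.
Gross allowable pressure q_all = 731.8 / 3 = 243.93 kPa.
Footing area = 3.0976 m², so allowable column load = 243.93 × 3.0976 = 755.61 kN.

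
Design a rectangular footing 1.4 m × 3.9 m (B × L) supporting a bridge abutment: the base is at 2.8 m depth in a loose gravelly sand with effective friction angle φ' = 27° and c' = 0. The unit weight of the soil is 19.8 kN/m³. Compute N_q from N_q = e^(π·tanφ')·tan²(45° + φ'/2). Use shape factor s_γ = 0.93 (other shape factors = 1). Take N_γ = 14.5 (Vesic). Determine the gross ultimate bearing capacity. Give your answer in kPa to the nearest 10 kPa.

q_ult ≈ 920 kPa

tan27° = 0.5095, so N_q = e^(π×0.5095)·tan²(58.5°) = 4.957 × 2.663 = 13.2.
Effective surcharge at the founding depth q = γ·D_f = 19.8 × 2.8 = 55.44 kPa.
q_ult = q·N_q + 0.5·γ·B·N_γ·s_γ
     = 55.44 × 13.199 + 0.5 × 19.8 × 1.4 × 14.5 × 0.93
     = 731.76 + 186.9 = 918.66 kPa.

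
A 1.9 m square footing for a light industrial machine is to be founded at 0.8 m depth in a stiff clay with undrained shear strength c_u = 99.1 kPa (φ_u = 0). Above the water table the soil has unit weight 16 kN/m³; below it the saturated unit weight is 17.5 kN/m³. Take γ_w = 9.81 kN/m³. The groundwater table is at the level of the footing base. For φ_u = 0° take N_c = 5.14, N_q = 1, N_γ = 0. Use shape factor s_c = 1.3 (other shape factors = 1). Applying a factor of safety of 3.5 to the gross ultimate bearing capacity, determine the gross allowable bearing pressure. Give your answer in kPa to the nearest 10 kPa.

q_all ≈ 190 kPa

Overburden at base level: q = 16 × 0.8 = 12.8 kPa.
Cohesion term c·N_c·s_c = 99.1 × 5.14 × 1.3 = 662.19 kPa; surcharge term q·N_q = 12.8 × 1 = 12.8 kPa.
q_ult = 662.19 + 12.8 = 674.99 kPa.
q_all = q_ult / FS = 674.99 / 3.5 = 192.85 kPa.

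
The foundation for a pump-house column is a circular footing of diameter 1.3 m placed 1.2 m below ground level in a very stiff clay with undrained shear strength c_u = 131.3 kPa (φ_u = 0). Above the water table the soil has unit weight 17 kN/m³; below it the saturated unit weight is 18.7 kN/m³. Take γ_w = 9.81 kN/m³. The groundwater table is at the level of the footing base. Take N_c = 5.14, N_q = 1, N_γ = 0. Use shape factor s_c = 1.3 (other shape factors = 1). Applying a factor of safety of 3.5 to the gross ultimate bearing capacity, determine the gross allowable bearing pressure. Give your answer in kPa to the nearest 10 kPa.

Overburden at base level: q = 17 × 1.2 = 20.4 kPa.
Cohesion term c·N_c·s_c = 131.3 × 5.14 × 1.3 = 877.35 kPa; surcharge term q·N_q = 20.4 × 1 = 20.4 kPa.
q_ult = 877.35 + 20.4 = 897.75 kPa.
q_all = q_ult / FS = 897.75 / 3.5 = 256.5 kPa.

q_all ≈ 260 kPa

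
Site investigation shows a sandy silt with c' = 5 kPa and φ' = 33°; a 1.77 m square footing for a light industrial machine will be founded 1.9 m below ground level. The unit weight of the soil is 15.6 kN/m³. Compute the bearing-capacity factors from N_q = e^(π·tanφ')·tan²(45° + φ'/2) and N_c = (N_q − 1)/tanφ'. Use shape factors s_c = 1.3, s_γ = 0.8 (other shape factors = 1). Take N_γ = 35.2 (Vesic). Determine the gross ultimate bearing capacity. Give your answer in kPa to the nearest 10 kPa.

q_ult ≈ 1410 kPa

tan33° = 0.6494, so N_q = e^(π×0.6494)·tan²(61.5°) = 7.692 × 3.392 = 26.09.
N_c = (26.09 − 1)/tan33° = 38.64.
Effective surcharge at the founding depth q = γ·D_f = 15.6 × 1.9 = 29.64 kPa.
q_ult = c·N_c·s_c + q·N_q + 0.5·γ·B·N_γ·s_γ
     = 5 × 38.638 × 1.3 + 29.64 × 26.092 + 0.5 × 15.6 × 1.77 × 35.2 × 0.8
     = 251.15 + 773.37 + 388.78 = 1413.3 kPa.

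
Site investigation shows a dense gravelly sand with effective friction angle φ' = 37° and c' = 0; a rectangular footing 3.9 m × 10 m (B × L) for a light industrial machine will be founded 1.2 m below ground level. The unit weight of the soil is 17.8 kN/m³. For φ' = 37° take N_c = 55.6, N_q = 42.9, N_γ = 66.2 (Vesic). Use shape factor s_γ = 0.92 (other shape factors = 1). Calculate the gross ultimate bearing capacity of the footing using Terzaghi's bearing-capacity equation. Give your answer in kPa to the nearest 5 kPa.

Effective surcharge at the founding depth q = γ·D_f = 17.8 × 1.2 = 21.36 kPa.
q_ult = q·N_q + 0.5·γ·B·N_γ·s_γ
     = 21.36 × 42.9 + 0.5 × 17.8 × 3.9 × 66.2 × 0.92
     = 916.34 + 2114 = 3030.3 kPa.

q_ult ≈ 3030 kPa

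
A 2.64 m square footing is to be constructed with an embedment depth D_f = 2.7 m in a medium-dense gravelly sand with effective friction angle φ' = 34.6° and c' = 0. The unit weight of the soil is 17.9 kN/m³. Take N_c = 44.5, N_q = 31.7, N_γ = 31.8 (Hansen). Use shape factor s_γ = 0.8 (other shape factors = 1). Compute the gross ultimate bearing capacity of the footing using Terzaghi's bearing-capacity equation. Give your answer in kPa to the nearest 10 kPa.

q_ult ≈ 2130 kPa

Effective surcharge at the founding depth q = γ·D_f = 17.9 × 2.7 = 48.33 kPa.
q_ult = q·N_q + 0.5·γ·B·N_γ·s_γ
     = 48.33 × 31.7 + 0.5 × 17.9 × 2.64 × 31.8 × 0.8
     = 1532.1 + 601.1 = 2133.2 kPa.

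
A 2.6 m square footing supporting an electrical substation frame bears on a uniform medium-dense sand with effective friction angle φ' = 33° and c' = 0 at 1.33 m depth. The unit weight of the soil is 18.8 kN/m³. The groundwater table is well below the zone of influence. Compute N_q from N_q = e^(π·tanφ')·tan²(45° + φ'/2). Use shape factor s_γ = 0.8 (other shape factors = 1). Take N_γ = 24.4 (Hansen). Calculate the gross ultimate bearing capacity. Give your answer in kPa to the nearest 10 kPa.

q_ult ≈ 1130 kPa

tan33° = 0.6494, so N_q = e^(π×0.6494)·tan²(61.5°) = 7.692 × 3.392 = 26.09.
q = γ·D_f = 18.8 × 1.33 = 25.004 kPa.
q·N_q = 25.004 × 26.092 = 652.4 kPa
0.5·γ·B·N_γ·s_γ = 0.5 × 18.8 × 2.6 × 24.4 × 0.8 = 477.07 kPa
q_ult = 652.4 + 477.07 = 1129.5 kPa.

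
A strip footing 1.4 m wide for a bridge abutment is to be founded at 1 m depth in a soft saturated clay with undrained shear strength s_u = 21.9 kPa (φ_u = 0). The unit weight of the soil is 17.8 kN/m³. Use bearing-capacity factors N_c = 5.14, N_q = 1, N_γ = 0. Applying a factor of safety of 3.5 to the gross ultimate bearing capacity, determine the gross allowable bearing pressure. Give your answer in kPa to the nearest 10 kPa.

q_all ≈ 40 kPa

Overburden at base level: q = 17.8 × 1 = 17.8 kPa.
Cohesion term c·N_c = 21.9 × 5.14 = 112.57 kPa; surcharge term q·N_q = 17.8 × 1 = 17.8 kPa.
q_ult = 112.57 + 17.8 = 130.37 kPa.
q_all = q_ult / FS = 130.37 / 3.5 = 37.247 kPa.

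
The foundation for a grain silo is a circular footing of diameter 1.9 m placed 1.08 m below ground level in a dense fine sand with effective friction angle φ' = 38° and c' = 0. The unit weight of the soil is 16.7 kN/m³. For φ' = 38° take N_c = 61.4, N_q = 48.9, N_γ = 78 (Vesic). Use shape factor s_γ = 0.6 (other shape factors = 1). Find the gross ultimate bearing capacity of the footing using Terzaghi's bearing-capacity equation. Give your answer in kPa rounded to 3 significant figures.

Overburden at base level: q = 16.7 × 1.08 = 18.036 kPa.
Surcharge term q·N_q = 18.036 × 48.9 = 881.96 kPa; self-weight term 0.5·γ·B·N_γ·s_γ = 0.5 × 16.7 × 1.9 × 78 × 0.6 = 742.48 kPa.
q_ult = 881.96 + 742.48 = 1624.4 kPa.

q_ult ≈ 1620 kPa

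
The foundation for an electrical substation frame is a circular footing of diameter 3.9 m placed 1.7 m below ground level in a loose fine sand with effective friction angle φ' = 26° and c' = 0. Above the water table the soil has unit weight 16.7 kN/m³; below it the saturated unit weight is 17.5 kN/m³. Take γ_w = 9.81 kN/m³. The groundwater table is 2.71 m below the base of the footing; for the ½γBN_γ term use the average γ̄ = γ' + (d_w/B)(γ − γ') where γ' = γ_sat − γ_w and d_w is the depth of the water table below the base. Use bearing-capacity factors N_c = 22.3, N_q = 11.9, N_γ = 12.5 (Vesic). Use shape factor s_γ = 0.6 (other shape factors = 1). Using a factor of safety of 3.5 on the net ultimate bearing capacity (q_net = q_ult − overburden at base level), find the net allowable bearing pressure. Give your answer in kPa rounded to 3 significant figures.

Overburden at base level: q = 16.7 × 1.7 = 28.39 kPa.
The water table is 2.71 m below the base (< B = 3.9 m), so the ½γBN_γ term uses γ̄ = γ' + (d_w/B)(γ − γ') = 7.69 + (2.71/3.9)(16.7 − 7.69) = 13.951 kN/m³.
Surcharge term q·N_q = 28.39 × 11.9 = 337.84 kPa; self-weight term 0.5·γ·B·N_γ·s_γ = 0.5 × 13.951 × 3.9 × 12.5 × 0.6 = 204.03 kPa.
q_ult = 337.84 + 204.03 = 541.87 kPa.
q_net = 541.87 − 28.39 = 513.48 kPa.
q_all(net) = 513.48 / 3.5 = 146.71 kPa.

q_all(net) ≈ 147 kPa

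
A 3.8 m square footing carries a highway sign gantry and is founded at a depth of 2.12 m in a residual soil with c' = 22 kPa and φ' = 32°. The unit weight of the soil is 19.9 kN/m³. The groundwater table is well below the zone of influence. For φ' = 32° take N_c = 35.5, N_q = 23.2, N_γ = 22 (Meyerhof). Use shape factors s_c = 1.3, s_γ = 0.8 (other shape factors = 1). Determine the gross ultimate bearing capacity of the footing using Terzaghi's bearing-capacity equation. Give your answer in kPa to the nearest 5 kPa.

q = γ·D_f = 19.9 × 2.12 = 42.188 kPa.
c·N_c·s_c = 22 × 35.5 × 1.3 = 1015.3 kPa
q·N_q = 42.188 × 23.2 = 978.76 kPa
0.5·γ·B·N_γ·s_γ = 0.5 × 19.9 × 3.8 × 22 × 0.8 = 665.46 kPa
q_ult = 1015.3 + 978.76 + 665.46 = 2659.5 kPa.

q_ult ≈ 2660 kPa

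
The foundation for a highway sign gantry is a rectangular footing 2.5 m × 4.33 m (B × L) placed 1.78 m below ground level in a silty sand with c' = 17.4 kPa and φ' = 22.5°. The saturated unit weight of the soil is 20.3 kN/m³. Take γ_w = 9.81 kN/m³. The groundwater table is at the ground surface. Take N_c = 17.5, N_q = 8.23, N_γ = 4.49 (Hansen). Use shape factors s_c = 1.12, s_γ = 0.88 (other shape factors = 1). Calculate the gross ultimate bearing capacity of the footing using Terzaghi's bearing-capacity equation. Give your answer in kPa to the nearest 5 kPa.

Water table at ground surface, so effective unit weight γ' = 20.3 − 9.81 = 10.49 kN/m³ is used throughout; overburden q = 10.49 × 1.78 = 18.672 kPa; the same γ' applies in the ½γBN_γ term.
Cohesion term c·N_c·s_c = 17.4 × 17.5 × 1.12 = 341.04 kPa; surcharge term q·N_q = 18.672 × 8.23 = 153.67 kPa; self-weight term 0.5·γ·B·N_γ·s_γ = 0.5 × 10.49 × 2.5 × 4.49 × 0.88 = 51.81 kPa.
q_ult = 341.04 + 153.67 + 51.81 = 546.52 kPa.

q_ult ≈ 545 kPa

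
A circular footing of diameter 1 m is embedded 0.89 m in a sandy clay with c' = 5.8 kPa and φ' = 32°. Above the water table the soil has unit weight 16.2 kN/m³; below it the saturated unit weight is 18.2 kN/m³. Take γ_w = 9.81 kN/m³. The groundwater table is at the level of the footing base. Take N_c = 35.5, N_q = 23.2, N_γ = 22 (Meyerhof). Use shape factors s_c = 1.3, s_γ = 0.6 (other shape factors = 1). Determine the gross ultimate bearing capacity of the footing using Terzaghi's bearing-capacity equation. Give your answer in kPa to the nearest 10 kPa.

q_ult ≈ 660 kPa

Overburden at base level: q = 16.2 × 0.89 = 14.418 kPa.
Below the base the soil is submerged, so the ½γBN_γ term uses γ' = 18.2 − 9.81 = 8.39 kN/m³.
Cohesion term c·N_c·s_c = 5.8 × 35.5 × 1.3 = 267.67 kPa; surcharge term q·N_q = 14.418 × 23.2 = 334.5 kPa; self-weight term 0.5·γ·B·N_γ·s_γ = 0.5 × 8.39 × 1 × 22 × 0.6 = 55.374 kPa.
q_ult = 267.67 + 334.5 + 55.374 = 657.54 kPa.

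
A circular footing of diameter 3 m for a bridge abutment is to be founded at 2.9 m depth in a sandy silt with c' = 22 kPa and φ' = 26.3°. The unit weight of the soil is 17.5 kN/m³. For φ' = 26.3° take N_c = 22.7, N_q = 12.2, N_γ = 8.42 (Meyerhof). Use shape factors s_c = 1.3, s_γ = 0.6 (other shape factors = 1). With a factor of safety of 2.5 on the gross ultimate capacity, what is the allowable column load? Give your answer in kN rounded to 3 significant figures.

q = γ·D_f = 17.5 × 2.9 = 50.75 kPa.
c·N_c·s_c = 22 × 22.7 × 1.3 = 649.22 kPa
q·N_q = 50.75 × 12.2 = 619.15 kPa
0.5·γ·B·N_γ·s_γ = 0.5 × 17.5 × 3 × 8.42 × 0.6 = 132.62 kPa
q_ult = 649.22 + 619.15 + 132.62 = 1401 kPa.
Gross allowable pressure q_all = 1401 / 2.5 = 560.39 kPa.
Footing area = 7.0686 m², so allowable column load = 560.39 × 7.0686 = 3961.2 kN.

P_all ≈ 3960 kN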